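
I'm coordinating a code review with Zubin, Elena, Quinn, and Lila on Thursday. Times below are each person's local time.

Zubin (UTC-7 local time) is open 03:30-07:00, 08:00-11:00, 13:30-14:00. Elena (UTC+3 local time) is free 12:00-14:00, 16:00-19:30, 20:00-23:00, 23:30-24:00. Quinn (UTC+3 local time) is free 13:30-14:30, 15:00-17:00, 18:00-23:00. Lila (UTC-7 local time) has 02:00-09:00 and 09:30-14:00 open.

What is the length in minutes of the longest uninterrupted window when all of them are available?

Zubin in UTC: 10:30-14:00, 15:00-18:00, 20:30-21:00 (add 7h to convert from UTC-7).
Elena in UTC: 09:00-11:00, 13:00-16:30, 17:00-20:00, 20:30-21:00 (subtract 3h to convert from UTC+3).
Quinn in UTC: 10:30-11:30, 12:00-14:00, 15:00-20:00 (subtract 3h to convert from UTC+3).
Lila in UTC: 09:00-16:00, 16:30-21:00 (add 7h to convert from UTC-7).
Zubin ∩ Elena: 10:30-11:00, 13:00-14:00, 15:00-16:30, 17:00-18:00, 20:30-21:00.
Zubin ∩ Elena ∩ Quinn: 10:30-11:00, 13:00-14:00, 15:00-16:30, 17:00-18:00.
Zubin ∩ Elena ∩ Quinn ∩ Lila: 10:30-11:00, 13:00-14:00, 15:00-16:00, 17:00-18:00.
The longest is 13:00-14:00 at 60 minutes.

60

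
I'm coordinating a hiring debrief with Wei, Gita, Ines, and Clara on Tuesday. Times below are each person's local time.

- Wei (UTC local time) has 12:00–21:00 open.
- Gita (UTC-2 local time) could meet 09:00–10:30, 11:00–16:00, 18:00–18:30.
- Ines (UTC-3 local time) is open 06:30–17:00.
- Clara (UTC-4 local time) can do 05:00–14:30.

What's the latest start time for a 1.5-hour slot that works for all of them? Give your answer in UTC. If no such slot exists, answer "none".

Wei in UTC: 12:00-21:00.
Gita in UTC: 11:00-12:30, 13:00-18:00, 20:00-20:30 (add 2h to convert from UTC-2).
Ines in UTC: 09:30-20:00 (add 3h to convert from UTC-3).
Clara in UTC: 09:00-18:30 (add 4h to convert from UTC-4).
Wei ∩ Gita: 12:00-12:30, 13:00-18:00, 20:00-20:30.
Wei ∩ Gita ∩ Ines: 12:00-12:30, 13:00-18:00.
Wei ∩ Gita ∩ Ines ∩ Clara: 12:00-12:30, 13:00-18:00.
So the common availability across everyone is 12:00-12:30, 13:00-18:00.
The last common window of at least 90 minutes is 13:00-18:00; a 90-minute meeting can start as late as 16:30 and still end by 18:00.

16:30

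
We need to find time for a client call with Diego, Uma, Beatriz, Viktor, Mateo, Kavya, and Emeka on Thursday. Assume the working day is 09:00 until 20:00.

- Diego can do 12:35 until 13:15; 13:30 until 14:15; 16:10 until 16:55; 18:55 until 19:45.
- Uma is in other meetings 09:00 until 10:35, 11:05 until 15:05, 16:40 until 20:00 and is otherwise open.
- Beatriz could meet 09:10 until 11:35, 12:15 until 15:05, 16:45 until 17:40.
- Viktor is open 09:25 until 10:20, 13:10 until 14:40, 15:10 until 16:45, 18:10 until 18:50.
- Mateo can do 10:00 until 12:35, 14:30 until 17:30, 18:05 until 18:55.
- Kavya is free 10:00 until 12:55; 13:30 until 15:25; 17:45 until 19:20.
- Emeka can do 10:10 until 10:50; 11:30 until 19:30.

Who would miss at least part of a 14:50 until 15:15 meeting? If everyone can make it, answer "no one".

Diego free: 12:35-13:15, 13:30-14:15, 16:10-16:55, 18:55-19:45.
Uma free: 10:35-11:05, 15:05-16:40 (invert busy blocks within the working day).
Beatriz free: 09:10-11:35, 12:15-15:05, 16:45-17:40.
Viktor free: 09:25-10:20, 13:10-14:40, 15:10-16:45, 18:10-18:50.
Mateo free: 10:00-12:35, 14:30-17:30, 18:05-18:55.
Kavya free: 10:00-12:55, 13:30-15:25, 17:45-19:20.
Emeka free: 10:10-10:50, 11:30-19:30.
Diego: not fully free for 14:50-15:15. Uma: not fully free for 14:50-15:15. Beatriz: not fully free for 14:50-15:15. Viktor: not fully free for 14:50-15:15. Mateo: free for 14:50-15:15. Kavya: free for 14:50-15:15. Emeka: free for 14:50-15:15.

Beatriz, Diego, Uma, Viktor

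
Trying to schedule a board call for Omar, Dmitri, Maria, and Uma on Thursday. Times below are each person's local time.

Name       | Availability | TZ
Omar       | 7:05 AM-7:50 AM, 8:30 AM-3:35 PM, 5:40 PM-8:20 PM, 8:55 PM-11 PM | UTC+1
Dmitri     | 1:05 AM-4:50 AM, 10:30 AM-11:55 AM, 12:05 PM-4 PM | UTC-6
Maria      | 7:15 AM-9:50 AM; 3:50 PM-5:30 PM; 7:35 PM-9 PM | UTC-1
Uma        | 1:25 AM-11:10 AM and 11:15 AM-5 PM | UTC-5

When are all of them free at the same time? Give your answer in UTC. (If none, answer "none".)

08:15-10:50, 16:50-17:55, 18:05-18:30, 20:35-22:00

Omar in UTC: 06:05-06:50, 07:30-14:35, 16:40-19:20, 19:55-22:00 (subtract 1h to convert from UTC+1).
Dmitri in UTC: 07:05-10:50, 16:30-17:55, 18:05-22:00 (add 6h to convert from UTC-6).
Maria in UTC: 08:15-10:50, 16:50-18:30, 20:35-22:00 (add 1h to convert from UTC-1).
Uma in UTC: 06:25-16:10, 16:15-22:00 (add 5h to convert from UTC-5).
Omar ∩ Dmitri: 07:30-10:50, 16:40-17:55, 18:05-19:20, 19:55-22:00.
Omar ∩ Dmitri ∩ Maria: 08:15-10:50, 16:50-17:55, 18:05-18:30, 20:35-22:00.
Omar ∩ Dmitri ∩ Maria ∩ Uma: 08:15-10:50, 16:50-17:55, 18:05-18:30, 20:35-22:00.
Those are the intersection windows.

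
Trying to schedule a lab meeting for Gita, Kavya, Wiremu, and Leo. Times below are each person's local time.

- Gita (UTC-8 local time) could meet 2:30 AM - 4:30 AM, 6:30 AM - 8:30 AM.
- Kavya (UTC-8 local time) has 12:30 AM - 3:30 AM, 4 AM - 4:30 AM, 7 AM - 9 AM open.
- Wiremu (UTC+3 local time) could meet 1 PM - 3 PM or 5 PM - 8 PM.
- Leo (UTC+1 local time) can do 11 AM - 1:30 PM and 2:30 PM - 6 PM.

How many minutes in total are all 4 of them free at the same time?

Gita in UTC: 10:30-12:30, 14:30-16:30 (add 8h to convert from UTC-8).
Kavya in UTC: 08:30-11:30, 12:00-12:30, 15:00-17:00 (add 8h to convert from UTC-8).
Wiremu in UTC: 10:00-12:00, 14:00-17:00 (subtract 3h to convert from UTC+3).
Leo in UTC: 10:00-12:30, 13:30-17:00 (subtract 1h to convert from UTC+1).
Gita ∩ Kavya: 10:30-11:30, 12:00-12:30, 15:00-16:30.
Gita ∩ Kavya ∩ Wiremu: 10:30-11:30, 15:00-16:30.
Gita ∩ Kavya ∩ Wiremu ∩ Leo: 10:30-11:30, 15:00-16:30.
Those are the intersection windows.
Summing the common windows: 60 + 90 = 150 minutes.

150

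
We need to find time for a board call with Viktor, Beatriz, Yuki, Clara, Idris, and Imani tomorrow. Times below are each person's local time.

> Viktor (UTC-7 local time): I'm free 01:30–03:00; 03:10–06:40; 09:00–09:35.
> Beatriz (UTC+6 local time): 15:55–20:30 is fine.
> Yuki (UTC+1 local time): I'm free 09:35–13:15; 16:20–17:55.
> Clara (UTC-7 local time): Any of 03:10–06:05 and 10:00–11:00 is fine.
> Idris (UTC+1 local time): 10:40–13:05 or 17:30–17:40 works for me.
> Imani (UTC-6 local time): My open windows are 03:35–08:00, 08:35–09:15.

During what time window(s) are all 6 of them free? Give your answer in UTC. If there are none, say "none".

Viktor in UTC: 08:30-10:00, 10:10-13:40, 16:00-16:35 (add 7h to convert from UTC-7).
Beatriz in UTC: 09:55-14:30 (subtract 6h to convert from UTC+6).
Yuki in UTC: 08:35-12:15, 15:20-16:55 (subtract 1h to convert from UTC+1).
Clara in UTC: 10:10-13:05, 17:00-18:00 (add 7h to convert from UTC-7).
Idris in UTC: 09:40-12:05, 16:30-16:40 (subtract 1h to convert from UTC+1).
Imani in UTC: 09:35-14:00, 14:35-15:15 (add 6h to convert from UTC-6).
Viktor ∩ Beatriz: 09:55-10:00, 10:10-13:40.
Viktor ∩ Beatriz ∩ Yuki: 09:55-10:00, 10:10-12:15.
Viktor ∩ Beatriz ∩ Yuki ∩ Clara: 10:10-12:15.
Viktor ∩ Beatriz ∩ Yuki ∩ Clara ∩ Idris: 10:10-12:05.
Viktor ∩ Beatriz ∩ Yuki ∩ Clara ∩ Idris ∩ Imani: 10:10-12:05.
So the common availability across everyone is 10:10-12:05.

10:10-12:05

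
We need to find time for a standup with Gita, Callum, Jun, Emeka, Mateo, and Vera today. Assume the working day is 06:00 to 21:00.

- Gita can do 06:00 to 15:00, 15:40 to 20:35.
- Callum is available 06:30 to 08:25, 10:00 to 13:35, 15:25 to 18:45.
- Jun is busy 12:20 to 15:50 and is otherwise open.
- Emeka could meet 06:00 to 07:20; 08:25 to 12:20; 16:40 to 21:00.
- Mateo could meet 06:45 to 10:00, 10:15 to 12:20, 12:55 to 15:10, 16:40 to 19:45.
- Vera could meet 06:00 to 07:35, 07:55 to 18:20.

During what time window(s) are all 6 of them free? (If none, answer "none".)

Gita free: 06:00-15:00, 15:40-20:35.
Callum free: 06:30-08:25, 10:00-13:35, 15:25-18:45.
Jun free: 06:00-12:20, 15:50-21:00 (invert busy blocks within the working day).
Emeka free: 06:00-07:20, 08:25-12:20, 16:40-21:00.
Mateo free: 06:45-10:00, 10:15-12:20, 12:55-15:10, 16:40-19:45.
Vera free: 06:00-07:35, 07:55-18:20.
Gita ∩ Callum: 06:30-08:25, 10:00-13:35, 15:40-18:45.
Gita ∩ Callum ∩ Jun: 06:30-08:25, 10:00-12:20, 15:50-18:45.
Gita ∩ Callum ∩ Jun ∩ Emeka: 06:30-07:20, 10:00-12:20, 16:40-18:45.
Gita ∩ Callum ∩ Jun ∩ Emeka ∩ Mateo: 06:45-07:20, 10:15-12:20, 16:40-18:45.
Gita ∩ Callum ∩ Jun ∩ Emeka ∩ Mateo ∩ Vera: 06:45-07:20, 10:15-12:20, 16:40-18:20.

06:45-07:20, 10:15-12:20, 16:40-18:20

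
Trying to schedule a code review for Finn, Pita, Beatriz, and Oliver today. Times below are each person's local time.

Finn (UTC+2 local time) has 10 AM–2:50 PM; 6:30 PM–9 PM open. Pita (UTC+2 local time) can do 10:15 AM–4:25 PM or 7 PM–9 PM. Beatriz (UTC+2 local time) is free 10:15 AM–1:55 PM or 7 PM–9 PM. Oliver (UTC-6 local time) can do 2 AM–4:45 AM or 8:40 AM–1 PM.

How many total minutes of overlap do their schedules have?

Finn in UTC: 08:00-12:50, 16:30-19:00 (subtract 2h to convert from UTC+2).
Pita in UTC: 08:15-14:25, 17:00-19:00 (subtract 2h to convert from UTC+2).
Beatriz in UTC: 08:15-11:55, 17:00-19:00 (subtract 2h to convert from UTC+2).
Oliver in UTC: 08:00-10:45, 14:40-19:00 (add 6h to convert from UTC-6).
Finn ∩ Pita: 08:15-12:50, 17:00-19:00.
Finn ∩ Pita ∩ Beatriz: 08:15-11:55, 17:00-19:00.
Finn ∩ Pita ∩ Beatriz ∩ Oliver: 08:15-10:45, 17:00-19:00.
Summing the common windows: 150 + 120 = 270 minutes.

270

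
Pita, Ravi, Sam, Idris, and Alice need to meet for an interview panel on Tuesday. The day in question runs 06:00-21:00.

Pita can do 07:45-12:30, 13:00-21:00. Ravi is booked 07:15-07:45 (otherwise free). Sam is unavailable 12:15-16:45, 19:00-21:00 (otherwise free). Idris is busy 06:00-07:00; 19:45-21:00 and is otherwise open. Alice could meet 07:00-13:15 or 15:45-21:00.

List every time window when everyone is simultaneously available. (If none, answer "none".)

Pita free: 07:45-12:30, 13:00-21:00.
Ravi free: 06:00-07:15, 07:45-21:00 (invert busy blocks within the working day).
Sam free: 06:00-12:15, 16:45-19:00 (invert busy blocks within the working day).
Idris free: 07:00-19:45 (invert busy blocks within the working day).
Alice free: 07:00-13:15, 15:45-21:00.
Pita ∩ Ravi: 07:45-12:30, 13:00-21:00.
Pita ∩ Ravi ∩ Sam: 07:45-12:15, 16:45-19:00.
Pita ∩ Ravi ∩ Sam ∩ Idris: 07:45-12:15, 16:45-19:00.
Pita ∩ Ravi ∩ Sam ∩ Idris ∩ Alice: 07:45-12:15, 16:45-19:00.

07:45-12:15, 16:45-19:00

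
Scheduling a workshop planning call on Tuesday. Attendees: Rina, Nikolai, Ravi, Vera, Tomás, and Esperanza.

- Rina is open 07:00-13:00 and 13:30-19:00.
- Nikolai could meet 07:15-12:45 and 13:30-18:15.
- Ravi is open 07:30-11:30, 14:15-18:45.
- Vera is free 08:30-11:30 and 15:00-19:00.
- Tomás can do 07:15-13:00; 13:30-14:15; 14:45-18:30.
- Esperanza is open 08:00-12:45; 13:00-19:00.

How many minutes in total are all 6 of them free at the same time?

Rina ∩ Nikolai: 07:15-12:45, 13:30-18:15.
Rina ∩ Nikolai ∩ Ravi: 07:30-11:30, 14:15-18:15.
Rina ∩ Nikolai ∩ Ravi ∩ Vera: 08:30-11:30, 15:00-18:15.
Rina ∩ Nikolai ∩ Ravi ∩ Vera ∩ Tomás: 08:30-11:30, 15:00-18:15.
Rina ∩ Nikolai ∩ Ravi ∩ Vera ∩ Tomás ∩ Esperanza: 08:30-11:30, 15:00-18:15.
Summing the common windows: 180 + 195 = 375 minutes.

375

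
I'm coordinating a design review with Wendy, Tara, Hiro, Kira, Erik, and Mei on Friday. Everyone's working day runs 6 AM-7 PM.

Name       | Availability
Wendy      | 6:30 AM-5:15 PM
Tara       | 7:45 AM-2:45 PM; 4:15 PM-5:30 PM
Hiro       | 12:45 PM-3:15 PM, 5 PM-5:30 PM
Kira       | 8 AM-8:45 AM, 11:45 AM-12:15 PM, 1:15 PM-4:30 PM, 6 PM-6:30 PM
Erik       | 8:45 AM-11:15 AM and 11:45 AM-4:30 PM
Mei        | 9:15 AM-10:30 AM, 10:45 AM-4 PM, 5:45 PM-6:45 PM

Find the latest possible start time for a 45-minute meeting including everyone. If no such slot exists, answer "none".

14:00

Wendy ∩ Tara: 07:45-14:45, 16:15-17:15.
Wendy ∩ Tara ∩ Hiro: 12:45-14:45, 17:00-17:15.
Wendy ∩ Tara ∩ Hiro ∩ Kira: 13:15-14:45.
Wendy ∩ Tara ∩ Hiro ∩ Kira ∩ Erik: 13:15-14:45.
Wendy ∩ Tara ∩ Hiro ∩ Kira ∩ Erik ∩ Mei: 13:15-14:45.
Those are the intersection windows.
The last common window of at least 45 minutes is 13:15-14:45; a 45-minute meeting can start as late as 14:00 and still end by 14:45.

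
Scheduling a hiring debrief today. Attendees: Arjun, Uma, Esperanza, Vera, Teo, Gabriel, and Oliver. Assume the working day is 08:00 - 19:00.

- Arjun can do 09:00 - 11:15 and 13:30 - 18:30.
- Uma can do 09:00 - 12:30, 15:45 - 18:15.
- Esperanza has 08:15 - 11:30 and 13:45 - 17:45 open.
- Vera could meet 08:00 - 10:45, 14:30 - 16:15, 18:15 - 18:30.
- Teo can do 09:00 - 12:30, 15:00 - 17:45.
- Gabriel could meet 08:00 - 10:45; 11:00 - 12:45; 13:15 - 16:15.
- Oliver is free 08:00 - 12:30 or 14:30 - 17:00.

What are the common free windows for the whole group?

Arjun ∩ Uma: 09:00-11:15, 15:45-18:15.
Arjun ∩ Uma ∩ Esperanza: 09:00-11:15, 15:45-17:45.
Arjun ∩ Uma ∩ Esperanza ∩ Vera: 09:00-10:45, 15:45-16:15.
Arjun ∩ Uma ∩ Esperanza ∩ Vera ∩ Teo: 09:00-10:45, 15:45-16:15.
Arjun ∩ Uma ∩ Esperanza ∩ Vera ∩ Teo ∩ Gabriel: 09:00-10:45, 15:45-16:15.
Arjun ∩ Uma ∩ Esperanza ∩ Vera ∩ Teo ∩ Gabriel ∩ Oliver: 09:00-10:45, 15:45-16:15.
So the common availability across everyone is 09:00-10:45, 15:45-16:15.

09:00-10:45, 15:45-16:15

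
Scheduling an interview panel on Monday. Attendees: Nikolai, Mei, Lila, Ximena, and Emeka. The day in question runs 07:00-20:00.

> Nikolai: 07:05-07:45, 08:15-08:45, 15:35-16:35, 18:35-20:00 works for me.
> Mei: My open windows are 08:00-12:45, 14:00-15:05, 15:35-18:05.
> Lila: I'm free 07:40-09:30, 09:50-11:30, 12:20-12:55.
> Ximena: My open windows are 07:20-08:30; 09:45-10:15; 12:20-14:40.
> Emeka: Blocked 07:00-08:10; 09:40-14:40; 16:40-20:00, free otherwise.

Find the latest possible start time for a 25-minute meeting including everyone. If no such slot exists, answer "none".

none

Nikolai free: 07:05-07:45, 08:15-08:45, 15:35-16:35, 18:35-20:00.
Mei free: 08:00-12:45, 14:00-15:05, 15:35-18:05.
Lila free: 07:40-09:30, 09:50-11:30, 12:20-12:55.
Ximena free: 07:20-08:30, 09:45-10:15, 12:20-14:40.
Emeka free: 08:10-09:40, 14:40-16:40 (invert busy blocks within the working day).
Nikolai ∩ Mei: 08:15-08:45, 15:35-16:35.
Nikolai ∩ Mei ∩ Lila: 08:15-08:45.
Nikolai ∩ Mei ∩ Lila ∩ Ximena: 08:15-08:30.
Nikolai ∩ Mei ∩ Lila ∩ Ximena ∩ Emeka: 08:15-08:30.
No common window is at least 25 minutes long.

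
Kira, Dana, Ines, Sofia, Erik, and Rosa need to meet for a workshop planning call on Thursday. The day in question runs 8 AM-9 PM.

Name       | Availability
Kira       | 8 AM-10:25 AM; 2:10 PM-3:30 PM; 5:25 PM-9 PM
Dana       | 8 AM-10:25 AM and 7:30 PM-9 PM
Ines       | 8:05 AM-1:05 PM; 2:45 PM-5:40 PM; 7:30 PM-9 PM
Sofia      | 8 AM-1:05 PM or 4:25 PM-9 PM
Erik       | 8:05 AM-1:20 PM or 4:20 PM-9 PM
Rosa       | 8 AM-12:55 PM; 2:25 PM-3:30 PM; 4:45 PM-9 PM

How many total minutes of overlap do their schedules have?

230

Kira ∩ Dana: 08:00-10:25, 19:30-21:00.
Kira ∩ Dana ∩ Ines: 08:05-10:25, 19:30-21:00.
Kira ∩ Dana ∩ Ines ∩ Sofia: 08:05-10:25, 19:30-21:00.
Kira ∩ Dana ∩ Ines ∩ Sofia ∩ Erik: 08:05-10:25, 19:30-21:00.
Kira ∩ Dana ∩ Ines ∩ Sofia ∩ Erik ∩ Rosa: 08:05-10:25, 19:30-21:00.
Summing the common windows: 140 + 90 = 230 minutes.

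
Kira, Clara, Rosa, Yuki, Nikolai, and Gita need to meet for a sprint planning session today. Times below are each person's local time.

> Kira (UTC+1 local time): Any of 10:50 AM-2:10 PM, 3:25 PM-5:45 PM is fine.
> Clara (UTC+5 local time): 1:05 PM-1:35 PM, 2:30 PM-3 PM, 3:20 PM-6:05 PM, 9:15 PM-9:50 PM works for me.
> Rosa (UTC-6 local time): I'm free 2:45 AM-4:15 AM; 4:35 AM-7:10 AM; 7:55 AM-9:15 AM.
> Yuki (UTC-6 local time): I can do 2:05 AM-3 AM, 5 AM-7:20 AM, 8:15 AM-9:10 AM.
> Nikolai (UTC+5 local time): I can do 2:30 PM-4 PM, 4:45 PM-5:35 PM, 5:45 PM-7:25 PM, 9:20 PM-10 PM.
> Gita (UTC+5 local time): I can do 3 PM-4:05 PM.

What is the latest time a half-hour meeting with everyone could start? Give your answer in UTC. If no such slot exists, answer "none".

Kira in UTC: 09:50-13:10, 14:25-16:45 (subtract 1h to convert from UTC+1).
Clara in UTC: 08:05-08:35, 09:30-10:00, 10:20-13:05, 16:15-16:50 (subtract 5h to convert from UTC+5).
Rosa in UTC: 08:45-10:15, 10:35-13:10, 13:55-15:15 (add 6h to convert from UTC-6).
Yuki in UTC: 08:05-09:00, 11:00-13:20, 14:15-15:10 (add 6h to convert from UTC-6).
Nikolai in UTC: 09:30-11:00, 11:45-12:35, 12:45-14:25, 16:20-17:00 (subtract 5h to convert from UTC+5).
Gita in UTC: 10:00-11:05 (subtract 5h to convert from UTC+5).
Kira ∩ Clara: 09:50-10:00, 10:20-13:05, 16:15-16:45.
Kira ∩ Clara ∩ Rosa: 09:50-10:00, 10:35-13:05.
Kira ∩ Clara ∩ Rosa ∩ Yuki: 11:00-13:05.
Kira ∩ Clara ∩ Rosa ∩ Yuki ∩ Nikolai: 11:45-12:35, 12:45-13:05.
Kira ∩ Clara ∩ Rosa ∩ Yuki ∩ Nikolai ∩ Gita: ∅.
There is no time when everyone is free.
No common window is at least 30 minutes long.

none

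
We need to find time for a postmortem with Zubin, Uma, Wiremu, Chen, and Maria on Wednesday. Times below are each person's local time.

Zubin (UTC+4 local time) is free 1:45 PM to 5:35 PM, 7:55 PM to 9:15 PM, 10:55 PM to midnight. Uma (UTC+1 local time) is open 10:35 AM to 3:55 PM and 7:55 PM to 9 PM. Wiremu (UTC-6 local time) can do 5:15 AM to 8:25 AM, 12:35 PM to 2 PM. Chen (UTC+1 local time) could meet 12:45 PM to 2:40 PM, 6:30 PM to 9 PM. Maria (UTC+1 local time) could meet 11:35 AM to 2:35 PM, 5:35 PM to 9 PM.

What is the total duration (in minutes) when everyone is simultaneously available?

175

Zubin in UTC: 09:45-13:35, 15:55-17:15, 18:55-20:00 (subtract 4h to convert from UTC+4).
Uma in UTC: 09:35-14:55, 18:55-20:00 (subtract 1h to convert from UTC+1).
Wiremu in UTC: 11:15-14:25, 18:35-20:00 (add 6h to convert from UTC-6).
Chen in UTC: 11:45-13:40, 17:30-20:00 (subtract 1h to convert from UTC+1).
Maria in UTC: 10:35-13:35, 16:35-20:00 (subtract 1h to convert from UTC+1).
Zubin ∩ Uma: 09:45-13:35, 18:55-20:00.
Zubin ∩ Uma ∩ Wiremu: 11:15-13:35, 18:55-20:00.
Zubin ∩ Uma ∩ Wiremu ∩ Chen: 11:45-13:35, 18:55-20:00.
Zubin ∩ Uma ∩ Wiremu ∩ Chen ∩ Maria: 11:45-13:35, 18:55-20:00.
Summing the common windows: 110 + 65 = 175 minutes.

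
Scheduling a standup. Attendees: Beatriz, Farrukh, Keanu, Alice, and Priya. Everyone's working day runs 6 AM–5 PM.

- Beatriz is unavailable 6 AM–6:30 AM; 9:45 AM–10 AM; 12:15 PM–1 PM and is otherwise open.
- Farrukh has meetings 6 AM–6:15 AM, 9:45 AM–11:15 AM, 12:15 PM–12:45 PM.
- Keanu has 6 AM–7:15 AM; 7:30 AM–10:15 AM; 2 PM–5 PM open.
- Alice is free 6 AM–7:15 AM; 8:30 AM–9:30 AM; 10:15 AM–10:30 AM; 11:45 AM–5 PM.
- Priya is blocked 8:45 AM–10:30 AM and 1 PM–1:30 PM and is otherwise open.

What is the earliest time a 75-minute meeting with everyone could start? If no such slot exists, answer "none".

14:00

Beatriz free: 06:30-09:45, 10:00-12:15, 13:00-17:00 (invert busy blocks within the working day).
Farrukh free: 06:15-09:45, 11:15-12:15, 12:45-17:00 (invert busy blocks within the working day).
Keanu free: 06:00-07:15, 07:30-10:15, 14:00-17:00.
Alice free: 06:00-07:15, 08:30-09:30, 10:15-10:30, 11:45-17:00.
Priya free: 06:00-08:45, 10:30-13:00, 13:30-17:00 (invert busy blocks within the working day).
Beatriz ∩ Farrukh: 06:30-09:45, 11:15-12:15, 13:00-17:00.
Beatriz ∩ Farrukh ∩ Keanu: 06:30-07:15, 07:30-09:45, 14:00-17:00.
Beatriz ∩ Farrukh ∩ Keanu ∩ Alice: 06:30-07:15, 08:30-09:30, 14:00-17:00.
Beatriz ∩ Farrukh ∩ Keanu ∩ Alice ∩ Priya: 06:30-07:15, 08:30-08:45, 14:00-17:00.
The first common window of at least 75 minutes is 14:00-17:00, so the earliest start is 14:00.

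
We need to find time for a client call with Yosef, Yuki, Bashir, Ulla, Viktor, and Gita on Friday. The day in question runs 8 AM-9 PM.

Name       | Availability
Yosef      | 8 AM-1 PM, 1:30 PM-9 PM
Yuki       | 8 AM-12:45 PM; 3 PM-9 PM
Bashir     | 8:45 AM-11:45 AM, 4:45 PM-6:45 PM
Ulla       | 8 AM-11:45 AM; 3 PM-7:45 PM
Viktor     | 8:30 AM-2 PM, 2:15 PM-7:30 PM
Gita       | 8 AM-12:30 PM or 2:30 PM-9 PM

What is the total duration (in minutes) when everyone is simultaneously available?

Yosef ∩ Yuki: 08:00-12:45, 15:00-21:00.
Yosef ∩ Yuki ∩ Bashir: 08:45-11:45, 16:45-18:45.
Yosef ∩ Yuki ∩ Bashir ∩ Ulla: 08:45-11:45, 16:45-18:45.
Yosef ∩ Yuki ∩ Bashir ∩ Ulla ∩ Viktor: 08:45-11:45, 16:45-18:45.
Yosef ∩ Yuki ∩ Bashir ∩ Ulla ∩ Viktor ∩ Gita: 08:45-11:45, 16:45-18:45.
Summing the common windows: 180 + 120 = 300 minutes.

300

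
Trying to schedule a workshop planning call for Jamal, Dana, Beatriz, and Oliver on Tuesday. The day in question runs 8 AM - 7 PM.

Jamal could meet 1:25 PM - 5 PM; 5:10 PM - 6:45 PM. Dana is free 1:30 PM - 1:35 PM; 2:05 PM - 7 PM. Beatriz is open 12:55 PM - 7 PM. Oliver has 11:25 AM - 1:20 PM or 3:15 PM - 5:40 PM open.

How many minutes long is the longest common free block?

105

Jamal ∩ Dana: 13:30-13:35, 14:05-17:00, 17:10-18:45.
Jamal ∩ Dana ∩ Beatriz: 13:30-13:35, 14:05-17:00, 17:10-18:45.
Jamal ∩ Dana ∩ Beatriz ∩ Oliver: 15:15-17:00, 17:10-17:40.
So the common availability across everyone is 15:15-17:00, 17:10-17:40.
The longest is 15:15-17:00 at 105 minutes.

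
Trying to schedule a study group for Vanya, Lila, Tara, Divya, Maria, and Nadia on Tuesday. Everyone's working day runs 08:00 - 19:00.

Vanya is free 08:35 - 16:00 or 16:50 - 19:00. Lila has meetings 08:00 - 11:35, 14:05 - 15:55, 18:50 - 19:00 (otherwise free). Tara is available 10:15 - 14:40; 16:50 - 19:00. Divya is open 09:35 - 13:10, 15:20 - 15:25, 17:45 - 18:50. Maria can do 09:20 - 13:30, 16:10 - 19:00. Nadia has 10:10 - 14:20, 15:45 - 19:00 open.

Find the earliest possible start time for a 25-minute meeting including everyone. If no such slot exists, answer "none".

Vanya free: 08:35-16:00, 16:50-19:00.
Lila free: 11:35-14:05, 15:55-18:50 (invert busy blocks within the working day).
Tara free: 10:15-14:40, 16:50-19:00.
Divya free: 09:35-13:10, 15:20-15:25, 17:45-18:50.
Maria free: 09:20-13:30, 16:10-19:00.
Nadia free: 10:10-14:20, 15:45-19:00.
Vanya ∩ Lila: 11:35-14:05, 15:55-16:00, 16:50-18:50.
Vanya ∩ Lila ∩ Tara: 11:35-14:05, 16:50-18:50.
Vanya ∩ Lila ∩ Tara ∩ Divya: 11:35-13:10, 17:45-18:50.
Vanya ∩ Lila ∩ Tara ∩ Divya ∩ Maria: 11:35-13:10, 17:45-18:50.
Vanya ∩ Lila ∩ Tara ∩ Divya ∩ Maria ∩ Nadia: 11:35-13:10, 17:45-18:50.
The first common window of at least 25 minutes is 11:35-13:10, so the earliest start is 11:35.

11:35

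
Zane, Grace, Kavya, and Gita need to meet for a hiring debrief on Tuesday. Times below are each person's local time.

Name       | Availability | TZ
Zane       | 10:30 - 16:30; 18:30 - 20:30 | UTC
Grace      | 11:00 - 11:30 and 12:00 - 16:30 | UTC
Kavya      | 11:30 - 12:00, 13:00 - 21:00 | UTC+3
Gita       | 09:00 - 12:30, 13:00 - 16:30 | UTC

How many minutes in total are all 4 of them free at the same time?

Zane in UTC: 10:30-16:30, 18:30-20:30.
Grace in UTC: 11:00-11:30, 12:00-16:30.
Kavya in UTC: 08:30-09:00, 10:00-18:00 (subtract 3h to convert from UTC+3).
Gita in UTC: 09:00-12:30, 13:00-16:30.
Zane ∩ Grace: 11:00-11:30, 12:00-16:30.
Zane ∩ Grace ∩ Kavya: 11:00-11:30, 12:00-16:30.
Zane ∩ Grace ∩ Kavya ∩ Gita: 11:00-11:30, 12:00-12:30, 13:00-16:30.
Summing the common windows: 30 + 30 + 210 = 270 minutes.

270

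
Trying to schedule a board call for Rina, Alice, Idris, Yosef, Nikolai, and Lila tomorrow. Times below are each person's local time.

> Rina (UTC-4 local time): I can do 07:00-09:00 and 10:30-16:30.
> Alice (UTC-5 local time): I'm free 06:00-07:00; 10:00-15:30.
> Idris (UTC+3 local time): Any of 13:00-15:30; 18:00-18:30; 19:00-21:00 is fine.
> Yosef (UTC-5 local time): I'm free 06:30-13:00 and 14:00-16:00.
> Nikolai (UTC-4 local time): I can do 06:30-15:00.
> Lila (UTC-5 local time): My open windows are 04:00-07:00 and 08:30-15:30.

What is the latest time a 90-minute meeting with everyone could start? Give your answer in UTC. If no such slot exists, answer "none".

16:30

Rina in UTC: 11:00-13:00, 14:30-20:30 (add 4h to convert from UTC-4).
Alice in UTC: 11:00-12:00, 15:00-20:30 (add 5h to convert from UTC-5).
Idris in UTC: 10:00-12:30, 15:00-15:30, 16:00-18:00 (subtract 3h to convert from UTC+3).
Yosef in UTC: 11:30-18:00, 19:00-21:00 (add 5h to convert from UTC-5).
Nikolai in UTC: 10:30-19:00 (add 4h to convert from UTC-4).
Lila in UTC: 09:00-12:00, 13:30-20:30 (add 5h to convert from UTC-5).
Rina ∩ Alice: 11:00-12:00, 15:00-20:30.
Rina ∩ Alice ∩ Idris: 11:00-12:00, 15:00-15:30, 16:00-18:00.
Rina ∩ Alice ∩ Idris ∩ Yosef: 11:30-12:00, 15:00-15:30, 16:00-18:00.
Rina ∩ Alice ∩ Idris ∩ Yosef ∩ Nikolai: 11:30-12:00, 15:00-15:30, 16:00-18:00.
Rina ∩ Alice ∩ Idris ∩ Yosef ∩ Nikolai ∩ Lila: 11:30-12:00, 15:00-15:30, 16:00-18:00.
So the common availability across everyone is 11:30-12:00, 15:00-15:30, 16:00-18:00.
The last common window of at least 90 minutes is 16:00-18:00; a 90-minute meeting can start as late as 16:30 and still end by 18:00.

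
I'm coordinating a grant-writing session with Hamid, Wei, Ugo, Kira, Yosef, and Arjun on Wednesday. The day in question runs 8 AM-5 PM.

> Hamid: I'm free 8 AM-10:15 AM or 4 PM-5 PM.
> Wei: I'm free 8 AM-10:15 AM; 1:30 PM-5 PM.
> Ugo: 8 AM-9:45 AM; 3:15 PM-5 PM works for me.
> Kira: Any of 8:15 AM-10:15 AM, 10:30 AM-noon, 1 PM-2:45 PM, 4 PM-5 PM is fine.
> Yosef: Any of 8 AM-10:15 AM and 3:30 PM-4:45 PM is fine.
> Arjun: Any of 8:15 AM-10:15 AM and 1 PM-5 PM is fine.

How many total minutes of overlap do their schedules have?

135

Hamid ∩ Wei: 08:00-10:15, 16:00-17:00.
Hamid ∩ Wei ∩ Ugo: 08:00-09:45, 16:00-17:00.
Hamid ∩ Wei ∩ Ugo ∩ Kira: 08:15-09:45, 16:00-17:00.
Hamid ∩ Wei ∩ Ugo ∩ Kira ∩ Yosef: 08:15-09:45, 16:00-16:45.
Hamid ∩ Wei ∩ Ugo ∩ Kira ∩ Yosef ∩ Arjun: 08:15-09:45, 16:00-16:45.
Summing the common windows: 90 + 45 = 135 minutes.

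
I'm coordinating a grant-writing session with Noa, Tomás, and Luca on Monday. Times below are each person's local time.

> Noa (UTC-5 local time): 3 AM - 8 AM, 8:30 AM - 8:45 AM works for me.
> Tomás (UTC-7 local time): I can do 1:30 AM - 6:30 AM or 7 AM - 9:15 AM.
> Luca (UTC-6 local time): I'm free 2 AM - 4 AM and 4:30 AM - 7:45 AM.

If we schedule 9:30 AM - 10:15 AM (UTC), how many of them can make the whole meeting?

Noa in UTC: 08:00-13:00, 13:30-13:45 (add 5h to convert from UTC-5).
Tomás in UTC: 08:30-13:30, 14:00-16:15 (add 7h to convert from UTC-7).
Luca in UTC: 08:00-10:00, 10:30-13:45 (add 6h to convert from UTC-6).
Noa and Tomás can make the full 09:30-10:15 slot — that's 2.

2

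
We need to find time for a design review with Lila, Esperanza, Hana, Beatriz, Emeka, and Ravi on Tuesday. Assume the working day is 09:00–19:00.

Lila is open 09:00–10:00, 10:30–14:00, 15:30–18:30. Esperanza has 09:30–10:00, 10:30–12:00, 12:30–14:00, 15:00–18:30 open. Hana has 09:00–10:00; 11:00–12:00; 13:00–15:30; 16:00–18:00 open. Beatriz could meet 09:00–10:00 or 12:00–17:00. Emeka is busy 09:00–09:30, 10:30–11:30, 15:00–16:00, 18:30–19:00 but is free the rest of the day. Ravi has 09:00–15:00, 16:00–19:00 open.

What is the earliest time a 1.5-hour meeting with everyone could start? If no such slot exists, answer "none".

Lila free: 09:00-10:00, 10:30-14:00, 15:30-18:30.
Esperanza free: 09:30-10:00, 10:30-12:00, 12:30-14:00, 15:00-18:30.
Hana free: 09:00-10:00, 11:00-12:00, 13:00-15:30, 16:00-18:00.
Beatriz free: 09:00-10:00, 12:00-17:00.
Emeka free: 09:30-10:30, 11:30-15:00, 16:00-18:30 (invert busy blocks within the working day).
Ravi free: 09:00-15:00, 16:00-19:00.
Lila ∩ Esperanza: 09:30-10:00, 10:30-12:00, 12:30-14:00, 15:30-18:30.
Lila ∩ Esperanza ∩ Hana: 09:30-10:00, 11:00-12:00, 13:00-14:00, 16:00-18:00.
Lila ∩ Esperanza ∩ Hana ∩ Beatriz: 09:30-10:00, 13:00-14:00, 16:00-17:00.
Lila ∩ Esperanza ∩ Hana ∩ Beatriz ∩ Emeka: 09:30-10:00, 13:00-14:00, 16:00-17:00.
Lila ∩ Esperanza ∩ Hana ∩ Beatriz ∩ Emeka ∩ Ravi: 09:30-10:00, 13:00-14:00, 16:00-17:00.
No common window is at least 90 minutes long.

none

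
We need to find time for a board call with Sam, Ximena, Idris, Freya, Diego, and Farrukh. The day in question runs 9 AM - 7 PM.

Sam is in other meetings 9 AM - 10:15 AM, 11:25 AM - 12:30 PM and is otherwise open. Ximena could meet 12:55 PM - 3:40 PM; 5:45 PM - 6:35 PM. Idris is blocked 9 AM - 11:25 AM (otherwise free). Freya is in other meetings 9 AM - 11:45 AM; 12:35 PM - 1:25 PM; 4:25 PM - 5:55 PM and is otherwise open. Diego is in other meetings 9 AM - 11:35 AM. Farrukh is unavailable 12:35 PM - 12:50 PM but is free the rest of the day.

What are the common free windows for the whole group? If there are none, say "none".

13:25-15:40, 17:55-18:35

Sam free: 10:15-11:25, 12:30-19:00 (invert busy blocks within the working day).
Ximena free: 12:55-15:40, 17:45-18:35.
Idris free: 11:25-19:00 (invert busy blocks within the working day).
Freya free: 11:45-12:35, 13:25-16:25, 17:55-19:00 (invert busy blocks within the working day).
Diego free: 11:35-19:00 (invert busy blocks within the working day).
Farrukh free: 09:00-12:35, 12:50-19:00 (invert busy blocks within the working day).
Sam ∩ Ximena: 12:55-15:40, 17:45-18:35.
Sam ∩ Ximena ∩ Idris: 12:55-15:40, 17:45-18:35.
Sam ∩ Ximena ∩ Idris ∩ Freya: 13:25-15:40, 17:55-18:35.
Sam ∩ Ximena ∩ Idris ∩ Freya ∩ Diego: 13:25-15:40, 17:55-18:35.
Sam ∩ Ximena ∩ Idris ∩ Freya ∩ Diego ∩ Farrukh: 13:25-15:40, 17:55-18:35.
So the common availability across everyone is 13:25-15:40, 17:55-18:35.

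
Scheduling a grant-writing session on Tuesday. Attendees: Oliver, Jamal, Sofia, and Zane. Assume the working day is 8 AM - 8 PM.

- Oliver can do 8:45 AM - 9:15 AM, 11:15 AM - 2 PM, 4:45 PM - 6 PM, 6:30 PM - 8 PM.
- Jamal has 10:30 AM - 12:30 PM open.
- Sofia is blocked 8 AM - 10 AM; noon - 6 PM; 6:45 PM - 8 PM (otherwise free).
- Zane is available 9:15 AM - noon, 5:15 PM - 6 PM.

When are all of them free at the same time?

11:15-12:00

Oliver free: 08:45-09:15, 11:15-14:00, 16:45-18:00, 18:30-20:00.
Jamal free: 10:30-12:30.
Sofia free: 10:00-12:00, 18:00-18:45 (invert busy blocks within the working day).
Zane free: 09:15-12:00, 17:15-18:00.
Oliver ∩ Jamal: 11:15-12:30.
Oliver ∩ Jamal ∩ Sofia: 11:15-12:00.
Oliver ∩ Jamal ∩ Sofia ∩ Zane: 11:15-12:00.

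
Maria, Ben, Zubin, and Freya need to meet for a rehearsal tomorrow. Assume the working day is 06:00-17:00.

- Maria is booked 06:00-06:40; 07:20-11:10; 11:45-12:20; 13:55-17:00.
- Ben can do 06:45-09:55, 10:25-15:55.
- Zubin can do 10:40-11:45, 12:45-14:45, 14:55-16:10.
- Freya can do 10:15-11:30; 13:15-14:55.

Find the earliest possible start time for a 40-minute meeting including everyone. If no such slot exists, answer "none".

Maria free: 06:40-07:20, 11:10-11:45, 12:20-13:55 (invert busy blocks within the working day).
Ben free: 06:45-09:55, 10:25-15:55.
Zubin free: 10:40-11:45, 12:45-14:45, 14:55-16:10.
Freya free: 10:15-11:30, 13:15-14:55.
Maria ∩ Ben: 06:45-07:20, 11:10-11:45, 12:20-13:55.
Maria ∩ Ben ∩ Zubin: 11:10-11:45, 12:45-13:55.
Maria ∩ Ben ∩ Zubin ∩ Freya: 11:10-11:30, 13:15-13:55.
The first common window of at least 40 minutes is 13:15-13:55, so the earliest start is 13:15.

13:15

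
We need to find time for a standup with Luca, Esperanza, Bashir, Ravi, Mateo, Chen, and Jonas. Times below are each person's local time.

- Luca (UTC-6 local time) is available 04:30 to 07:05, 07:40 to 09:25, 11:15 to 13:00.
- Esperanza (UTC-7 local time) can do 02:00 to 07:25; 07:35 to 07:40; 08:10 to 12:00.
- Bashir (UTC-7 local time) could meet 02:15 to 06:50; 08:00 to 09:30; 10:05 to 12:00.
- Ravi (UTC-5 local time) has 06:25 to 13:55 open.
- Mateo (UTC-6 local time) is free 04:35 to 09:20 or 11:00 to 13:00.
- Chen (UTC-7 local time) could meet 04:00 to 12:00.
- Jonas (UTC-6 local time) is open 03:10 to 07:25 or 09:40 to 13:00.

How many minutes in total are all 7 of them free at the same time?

Luca in UTC: 10:30-13:05, 13:40-15:25, 17:15-19:00 (add 6h to convert from UTC-6).
Esperanza in UTC: 09:00-14:25, 14:35-14:40, 15:10-19:00 (add 7h to convert from UTC-7).
Bashir in UTC: 09:15-13:50, 15:00-16:30, 17:05-19:00 (add 7h to convert from UTC-7).
Ravi in UTC: 11:25-18:55 (add 5h to convert from UTC-5).
Mateo in UTC: 10:35-15:20, 17:00-19:00 (add 6h to convert from UTC-6).
Chen in UTC: 11:00-19:00 (add 7h to convert from UTC-7).
Jonas in UTC: 09:10-13:25, 15:40-19:00 (add 6h to convert from UTC-6).
Luca ∩ Esperanza: 10:30-13:05, 13:40-14:25, 14:35-14:40, 15:10-15:25, 17:15-19:00.
Luca ∩ Esperanza ∩ Bashir: 10:30-13:05, 13:40-13:50, 15:10-15:25, 17:15-19:00.
Luca ∩ Esperanza ∩ Bashir ∩ Ravi: 11:25-13:05, 13:40-13:50, 15:10-15:25, 17:15-18:55.
Luca ∩ Esperanza ∩ Bashir ∩ Ravi ∩ Mateo: 11:25-13:05, 13:40-13:50, 15:10-15:20, 17:15-18:55.
Luca ∩ Esperanza ∩ Bashir ∩ Ravi ∩ Mateo ∩ Chen: 11:25-13:05, 13:40-13:50, 15:10-15:20, 17:15-18:55.
Luca ∩ Esperanza ∩ Bashir ∩ Ravi ∩ Mateo ∩ Chen ∩ Jonas: 11:25-13:05, 17:15-18:55.
Summing the common windows: 100 + 100 = 200 minutes.

200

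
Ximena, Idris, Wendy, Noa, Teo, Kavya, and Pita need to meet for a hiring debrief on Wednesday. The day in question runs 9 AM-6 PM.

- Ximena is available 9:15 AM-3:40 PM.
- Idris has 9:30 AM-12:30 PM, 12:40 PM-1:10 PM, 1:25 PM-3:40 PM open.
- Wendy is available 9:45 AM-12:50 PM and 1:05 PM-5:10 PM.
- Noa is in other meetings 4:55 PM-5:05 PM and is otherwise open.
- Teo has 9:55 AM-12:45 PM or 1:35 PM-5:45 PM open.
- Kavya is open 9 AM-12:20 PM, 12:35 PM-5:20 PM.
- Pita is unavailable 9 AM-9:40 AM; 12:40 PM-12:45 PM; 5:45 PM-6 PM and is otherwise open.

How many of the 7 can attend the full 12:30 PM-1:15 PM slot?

2

Ximena free: 09:15-15:40.
Idris free: 09:30-12:30, 12:40-13:10, 13:25-15:40.
Wendy free: 09:45-12:50, 13:05-17:10.
Noa free: 09:00-16:55, 17:05-18:00 (invert busy blocks within the working day).
Teo free: 09:55-12:45, 13:35-17:45.
Kavya free: 09:00-12:20, 12:35-17:20.
Pita free: 09:40-12:40, 12:45-17:45 (invert busy blocks within the working day).
Ximena and Noa can make the full 12:30-13:15 slot — that's 2.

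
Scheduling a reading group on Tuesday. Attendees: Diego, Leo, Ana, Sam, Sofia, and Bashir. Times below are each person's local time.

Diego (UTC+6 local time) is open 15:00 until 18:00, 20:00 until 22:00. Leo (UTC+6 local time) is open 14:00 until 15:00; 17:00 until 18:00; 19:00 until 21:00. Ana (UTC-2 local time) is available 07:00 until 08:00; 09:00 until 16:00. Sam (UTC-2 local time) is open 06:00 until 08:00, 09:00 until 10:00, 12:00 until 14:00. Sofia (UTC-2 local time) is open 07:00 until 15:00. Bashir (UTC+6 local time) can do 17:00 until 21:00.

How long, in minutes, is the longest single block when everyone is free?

Diego in UTC: 09:00-12:00, 14:00-16:00 (subtract 6h to convert from UTC+6).
Leo in UTC: 08:00-09:00, 11:00-12:00, 13:00-15:00 (subtract 6h to convert from UTC+6).
Ana in UTC: 09:00-10:00, 11:00-18:00 (add 2h to convert from UTC-2).
Sam in UTC: 08:00-10:00, 11:00-12:00, 14:00-16:00 (add 2h to convert from UTC-2).
Sofia in UTC: 09:00-17:00 (add 2h to convert from UTC-2).
Bashir in UTC: 11:00-15:00 (subtract 6h to convert from UTC+6).
Diego ∩ Leo: 11:00-12:00, 14:00-15:00.
Diego ∩ Leo ∩ Ana: 11:00-12:00, 14:00-15:00.
Diego ∩ Leo ∩ Ana ∩ Sam: 11:00-12:00, 14:00-15:00.
Diego ∩ Leo ∩ Ana ∩ Sam ∩ Sofia: 11:00-12:00, 14:00-15:00.
Diego ∩ Leo ∩ Ana ∩ Sam ∩ Sofia ∩ Bashir: 11:00-12:00, 14:00-15:00.
Those are the intersection windows.
The longest is 11:00-12:00 at 60 minutes.

60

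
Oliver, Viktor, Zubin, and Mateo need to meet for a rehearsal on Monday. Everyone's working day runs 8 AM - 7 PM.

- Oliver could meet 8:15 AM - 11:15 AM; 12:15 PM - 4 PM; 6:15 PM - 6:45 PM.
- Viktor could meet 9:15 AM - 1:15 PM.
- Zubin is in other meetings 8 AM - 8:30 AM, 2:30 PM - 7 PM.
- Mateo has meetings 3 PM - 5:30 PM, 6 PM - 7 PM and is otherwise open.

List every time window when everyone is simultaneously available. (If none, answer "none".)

Oliver free: 08:15-11:15, 12:15-16:00, 18:15-18:45.
Viktor free: 09:15-13:15.
Zubin free: 08:30-14:30 (invert busy blocks within the working day).
Mateo free: 08:00-15:00, 17:30-18:00 (invert busy blocks within the working day).
Oliver ∩ Viktor: 09:15-11:15, 12:15-13:15.
Oliver ∩ Viktor ∩ Zubin: 09:15-11:15, 12:15-13:15.
Oliver ∩ Viktor ∩ Zubin ∩ Mateo: 09:15-11:15, 12:15-13:15.

09:15-11:15, 12:15-13:15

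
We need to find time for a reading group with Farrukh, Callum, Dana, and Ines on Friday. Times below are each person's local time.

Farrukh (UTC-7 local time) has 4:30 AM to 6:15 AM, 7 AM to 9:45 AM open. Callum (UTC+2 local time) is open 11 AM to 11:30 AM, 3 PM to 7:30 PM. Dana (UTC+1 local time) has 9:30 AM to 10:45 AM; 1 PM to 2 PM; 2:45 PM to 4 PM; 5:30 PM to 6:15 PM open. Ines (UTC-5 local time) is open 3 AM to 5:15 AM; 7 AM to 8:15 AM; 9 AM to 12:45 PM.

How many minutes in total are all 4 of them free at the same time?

75

Farrukh in UTC: 11:30-13:15, 14:00-16:45 (add 7h to convert from UTC-7).
Callum in UTC: 09:00-09:30, 13:00-17:30 (subtract 2h to convert from UTC+2).
Dana in UTC: 08:30-09:45, 12:00-13:00, 13:45-15:00, 16:30-17:15 (subtract 1h to convert from UTC+1).
Ines in UTC: 08:00-10:15, 12:00-13:15, 14:00-17:45 (add 5h to convert from UTC-5).
Farrukh ∩ Callum: 13:00-13:15, 14:00-16:45.
Farrukh ∩ Callum ∩ Dana: 14:00-15:00, 16:30-16:45.
Farrukh ∩ Callum ∩ Dana ∩ Ines: 14:00-15:00, 16:30-16:45.
Summing the common windows: 60 + 15 = 75 minutes.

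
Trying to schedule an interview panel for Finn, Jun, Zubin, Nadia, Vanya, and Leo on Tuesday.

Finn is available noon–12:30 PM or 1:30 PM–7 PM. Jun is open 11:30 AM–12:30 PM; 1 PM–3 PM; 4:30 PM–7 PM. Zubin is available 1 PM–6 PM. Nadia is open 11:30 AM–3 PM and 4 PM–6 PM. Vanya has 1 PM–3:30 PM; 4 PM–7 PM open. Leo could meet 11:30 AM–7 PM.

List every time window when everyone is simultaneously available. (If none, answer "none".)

13:30-15:00, 16:30-18:00

Finn ∩ Jun: 12:00-12:30, 13:30-15:00, 16:30-19:00.
Finn ∩ Jun ∩ Zubin: 13:30-15:00, 16:30-18:00.
Finn ∩ Jun ∩ Zubin ∩ Nadia: 13:30-15:00, 16:30-18:00.
Finn ∩ Jun ∩ Zubin ∩ Nadia ∩ Vanya: 13:30-15:00, 16:30-18:00.
Finn ∩ Jun ∩ Zubin ∩ Nadia ∩ Vanya ∩ Leo: 13:30-15:00, 16:30-18:00.
Those are the intersection windows.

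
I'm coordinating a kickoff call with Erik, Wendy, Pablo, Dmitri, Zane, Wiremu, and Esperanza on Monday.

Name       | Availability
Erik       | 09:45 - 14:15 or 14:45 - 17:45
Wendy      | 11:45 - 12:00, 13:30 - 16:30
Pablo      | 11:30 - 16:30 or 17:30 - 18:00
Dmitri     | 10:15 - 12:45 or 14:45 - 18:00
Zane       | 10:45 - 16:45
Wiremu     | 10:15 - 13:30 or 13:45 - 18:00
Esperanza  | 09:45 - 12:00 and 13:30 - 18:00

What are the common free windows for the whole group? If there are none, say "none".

Erik ∩ Wendy: 11:45-12:00, 13:30-14:15, 14:45-16:30.
Erik ∩ Wendy ∩ Pablo: 11:45-12:00, 13:30-14:15, 14:45-16:30.
Erik ∩ Wendy ∩ Pablo ∩ Dmitri: 11:45-12:00, 14:45-16:30.
Erik ∩ Wendy ∩ Pablo ∩ Dmitri ∩ Zane: 11:45-12:00, 14:45-16:30.
Erik ∩ Wendy ∩ Pablo ∩ Dmitri ∩ Zane ∩ Wiremu: 11:45-12:00, 14:45-16:30.
Erik ∩ Wendy ∩ Pablo ∩ Dmitri ∩ Zane ∩ Wiremu ∩ Esperanza: 11:45-12:00, 14:45-16:30.
Those are the intersection windows.

11:45-12:00, 14:45-16:30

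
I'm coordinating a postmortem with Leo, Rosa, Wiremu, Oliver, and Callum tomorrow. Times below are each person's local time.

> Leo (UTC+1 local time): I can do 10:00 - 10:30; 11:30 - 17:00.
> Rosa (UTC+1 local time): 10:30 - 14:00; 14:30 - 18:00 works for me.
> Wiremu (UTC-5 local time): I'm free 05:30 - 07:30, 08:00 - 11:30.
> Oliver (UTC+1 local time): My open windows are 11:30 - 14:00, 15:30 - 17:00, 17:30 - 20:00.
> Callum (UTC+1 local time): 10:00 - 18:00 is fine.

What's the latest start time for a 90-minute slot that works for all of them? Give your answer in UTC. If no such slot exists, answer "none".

14:30

Leo in UTC: 09:00-09:30, 10:30-16:00 (subtract 1h to convert from UTC+1).
Rosa in UTC: 09:30-13:00, 13:30-17:00 (subtract 1h to convert from UTC+1).
Wiremu in UTC: 10:30-12:30, 13:00-16:30 (add 5h to convert from UTC-5).
Oliver in UTC: 10:30-13:00, 14:30-16:00, 16:30-19:00 (subtract 1h to convert from UTC+1).
Callum in UTC: 09:00-17:00 (subtract 1h to convert from UTC+1).
Leo ∩ Rosa: 10:30-13:00, 13:30-16:00.
Leo ∩ Rosa ∩ Wiremu: 10:30-12:30, 13:30-16:00.
Leo ∩ Rosa ∩ Wiremu ∩ Oliver: 10:30-12:30, 14:30-16:00.
Leo ∩ Rosa ∩ Wiremu ∩ Oliver ∩ Callum: 10:30-12:30, 14:30-16:00.
The last common window of at least 90 minutes is 14:30-16:00; a 90-minute meeting can start as late as 14:30 and still end by 16:00.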